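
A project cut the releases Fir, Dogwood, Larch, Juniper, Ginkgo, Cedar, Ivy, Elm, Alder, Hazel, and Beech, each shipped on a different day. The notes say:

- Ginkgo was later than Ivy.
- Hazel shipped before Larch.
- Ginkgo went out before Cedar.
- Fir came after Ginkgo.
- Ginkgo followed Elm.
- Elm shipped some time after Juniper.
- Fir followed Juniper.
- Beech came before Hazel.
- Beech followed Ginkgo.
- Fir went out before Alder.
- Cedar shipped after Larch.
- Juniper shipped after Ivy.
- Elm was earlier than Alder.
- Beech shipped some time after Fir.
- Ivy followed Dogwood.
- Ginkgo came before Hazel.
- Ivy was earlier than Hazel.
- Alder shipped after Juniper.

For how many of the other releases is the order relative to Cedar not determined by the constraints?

1

Forced before Cedar: Beech, Dogwood, Elm, Fir, Ginkgo, Hazel, Ivy, Juniper, and Larch.
That leaves Alder with no forced order relative to Cedar — 1.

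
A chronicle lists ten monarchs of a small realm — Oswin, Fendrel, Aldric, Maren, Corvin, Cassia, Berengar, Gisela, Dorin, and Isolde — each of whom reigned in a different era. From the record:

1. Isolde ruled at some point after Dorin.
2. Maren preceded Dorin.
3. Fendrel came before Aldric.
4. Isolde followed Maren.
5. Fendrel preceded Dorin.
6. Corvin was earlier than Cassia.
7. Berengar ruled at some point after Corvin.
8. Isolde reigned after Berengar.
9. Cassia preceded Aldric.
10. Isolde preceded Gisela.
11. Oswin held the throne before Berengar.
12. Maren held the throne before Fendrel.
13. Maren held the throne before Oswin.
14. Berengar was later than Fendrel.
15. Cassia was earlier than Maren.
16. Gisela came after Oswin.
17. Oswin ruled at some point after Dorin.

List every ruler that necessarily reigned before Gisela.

Directly stated before Gisela: Isolde and Oswin.
Berengar reaches Gisela via Berengar → Isolde → Gisela.
Cassia reaches Gisela via Cassia → Maren → Isolde → Gisela.
Corvin reaches Gisela via Corvin → Berengar → Isolde → Gisela.
Likewise Dorin, Fendrel, and Maren each reach Gisela by chaining the stated constraints.
No chain forces Aldric ahead of Gisela.

Berengar, Cassia, Corvin, Dorin, Fendrel, Isolde, Maren, Oswin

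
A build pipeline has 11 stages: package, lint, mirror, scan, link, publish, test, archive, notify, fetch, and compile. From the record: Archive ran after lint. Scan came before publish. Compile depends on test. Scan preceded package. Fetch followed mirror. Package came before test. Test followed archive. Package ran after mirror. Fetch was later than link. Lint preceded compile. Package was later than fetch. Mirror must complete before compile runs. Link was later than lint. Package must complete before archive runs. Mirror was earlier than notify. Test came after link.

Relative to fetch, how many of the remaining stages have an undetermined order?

3

Forced before fetch: link, lint, and mirror; forced after fetch: archive, compile, package, and test.
That leaves notify, publish, and scan with no forced order relative to fetch — 3.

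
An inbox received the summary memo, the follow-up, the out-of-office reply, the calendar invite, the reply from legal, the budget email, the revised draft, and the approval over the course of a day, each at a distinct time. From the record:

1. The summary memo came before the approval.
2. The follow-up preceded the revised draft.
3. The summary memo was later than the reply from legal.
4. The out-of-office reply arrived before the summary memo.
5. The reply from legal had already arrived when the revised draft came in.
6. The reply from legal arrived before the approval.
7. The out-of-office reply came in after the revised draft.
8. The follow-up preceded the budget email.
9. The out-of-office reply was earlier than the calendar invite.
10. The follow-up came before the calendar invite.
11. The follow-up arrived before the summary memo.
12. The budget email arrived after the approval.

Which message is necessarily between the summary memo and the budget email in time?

the approval

Tracing the constraints gives the summary memo → the approval → the budget email, so the approval sits after the summary memo and before the budget email.
No other message is forced both after the summary memo and before the budget email.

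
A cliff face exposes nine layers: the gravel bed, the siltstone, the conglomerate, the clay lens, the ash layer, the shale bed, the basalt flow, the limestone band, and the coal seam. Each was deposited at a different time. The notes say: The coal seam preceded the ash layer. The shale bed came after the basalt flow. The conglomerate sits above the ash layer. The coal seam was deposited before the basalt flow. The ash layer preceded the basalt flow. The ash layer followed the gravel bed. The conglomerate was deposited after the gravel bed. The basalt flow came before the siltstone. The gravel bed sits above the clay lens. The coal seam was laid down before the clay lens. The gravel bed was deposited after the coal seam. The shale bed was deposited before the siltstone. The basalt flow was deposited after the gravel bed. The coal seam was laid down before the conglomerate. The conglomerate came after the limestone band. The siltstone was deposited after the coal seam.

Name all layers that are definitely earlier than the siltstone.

Directly stated before the siltstone: the basalt flow, the coal seam, and the shale bed.
The ash layer reaches the siltstone via the ash layer → the basalt flow → the siltstone.
The clay lens reaches the siltstone via the clay lens → the gravel bed → the basalt flow → the siltstone.
The gravel bed reaches the siltstone via the gravel bed → the basalt flow → the siltstone.
No chain forces the limestone band (or any of the others) ahead of the siltstone.

the ash layer, the basalt flow, the clay lens, the coal seam, the gravel bed, the shale bed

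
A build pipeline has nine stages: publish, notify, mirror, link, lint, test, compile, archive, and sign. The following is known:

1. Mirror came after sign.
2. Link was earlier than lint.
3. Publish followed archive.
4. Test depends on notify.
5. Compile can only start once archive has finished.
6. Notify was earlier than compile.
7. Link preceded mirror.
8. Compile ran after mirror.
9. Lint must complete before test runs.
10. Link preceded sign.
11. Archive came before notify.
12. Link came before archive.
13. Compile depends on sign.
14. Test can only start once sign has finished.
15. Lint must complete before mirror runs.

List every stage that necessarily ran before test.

archive, link, lint, notify, sign

Directly stated before test: lint, notify, and sign.
Archive reaches test via archive → notify → test.
Link reaches test via link → sign → test.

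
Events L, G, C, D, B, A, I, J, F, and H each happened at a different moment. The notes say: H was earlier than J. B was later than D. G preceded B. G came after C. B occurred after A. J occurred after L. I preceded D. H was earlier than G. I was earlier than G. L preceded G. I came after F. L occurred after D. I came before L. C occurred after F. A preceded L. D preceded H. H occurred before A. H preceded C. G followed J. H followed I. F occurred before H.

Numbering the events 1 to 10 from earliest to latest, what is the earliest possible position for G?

9

A, C, D, F, H, I, J, and L must all come before G — 8 forced predecessors.
Nothing else is forced ahead of G, so its earliest slot is position 8 + 1 = 9.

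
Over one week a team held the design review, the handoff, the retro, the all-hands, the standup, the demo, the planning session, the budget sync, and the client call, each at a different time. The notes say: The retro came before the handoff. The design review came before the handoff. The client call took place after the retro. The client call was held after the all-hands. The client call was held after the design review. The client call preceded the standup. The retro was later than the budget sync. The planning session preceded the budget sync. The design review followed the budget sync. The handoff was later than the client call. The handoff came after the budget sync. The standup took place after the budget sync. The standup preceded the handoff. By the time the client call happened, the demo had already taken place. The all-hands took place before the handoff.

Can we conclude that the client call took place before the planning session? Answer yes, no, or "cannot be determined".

Tracing the constraints gives the planning session → the budget sync → the retro → the client call, so the planning session must come before the client call.
That means the client call cannot be before the planning session.

no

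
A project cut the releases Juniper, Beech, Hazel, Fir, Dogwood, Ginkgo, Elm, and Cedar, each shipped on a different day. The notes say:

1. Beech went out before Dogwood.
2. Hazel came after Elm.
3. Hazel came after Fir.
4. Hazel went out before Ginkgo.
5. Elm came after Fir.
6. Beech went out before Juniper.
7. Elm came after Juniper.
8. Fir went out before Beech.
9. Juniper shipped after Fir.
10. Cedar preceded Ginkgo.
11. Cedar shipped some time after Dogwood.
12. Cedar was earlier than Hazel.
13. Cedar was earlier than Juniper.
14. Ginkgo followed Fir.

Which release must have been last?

Every other release has a chain of constraints placing it before Ginkgo, so Ginkgo is last.

Ginkgo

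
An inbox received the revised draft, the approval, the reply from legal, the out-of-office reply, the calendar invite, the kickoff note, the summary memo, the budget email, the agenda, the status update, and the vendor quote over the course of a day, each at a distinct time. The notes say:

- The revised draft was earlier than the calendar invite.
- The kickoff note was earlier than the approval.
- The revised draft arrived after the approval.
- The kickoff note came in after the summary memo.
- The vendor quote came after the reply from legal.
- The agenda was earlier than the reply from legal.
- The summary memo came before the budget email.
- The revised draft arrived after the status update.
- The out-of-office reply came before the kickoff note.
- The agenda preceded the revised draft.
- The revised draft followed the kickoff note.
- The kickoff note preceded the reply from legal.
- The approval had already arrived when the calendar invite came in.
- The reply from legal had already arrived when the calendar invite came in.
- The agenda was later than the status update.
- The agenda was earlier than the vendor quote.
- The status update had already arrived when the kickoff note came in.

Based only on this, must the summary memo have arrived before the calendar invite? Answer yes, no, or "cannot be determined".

yes

Chain the constraints: the summary memo → the kickoff note → the revised draft → the calendar invite. Each link is directly stated, so the summary memo comes before the calendar invite.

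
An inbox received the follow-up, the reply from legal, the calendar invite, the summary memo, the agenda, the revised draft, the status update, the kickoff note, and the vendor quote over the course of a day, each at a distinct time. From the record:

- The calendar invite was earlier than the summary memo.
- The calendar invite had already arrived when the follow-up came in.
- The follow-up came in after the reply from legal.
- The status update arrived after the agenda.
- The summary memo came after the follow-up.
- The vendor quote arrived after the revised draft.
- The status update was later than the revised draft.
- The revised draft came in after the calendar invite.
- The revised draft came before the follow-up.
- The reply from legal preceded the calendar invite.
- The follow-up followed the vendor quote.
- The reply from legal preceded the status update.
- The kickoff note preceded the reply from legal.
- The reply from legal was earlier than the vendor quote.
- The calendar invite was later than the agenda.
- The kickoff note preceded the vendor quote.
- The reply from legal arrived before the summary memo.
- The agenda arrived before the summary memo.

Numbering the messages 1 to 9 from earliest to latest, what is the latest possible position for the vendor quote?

7

The vendor quote must come before the follow-up and the summary memo — 2 messages forced after it.
Everything else can be placed before the vendor quote in some valid order, so the vendor quote can sit as late as position 9 − 2 = 7.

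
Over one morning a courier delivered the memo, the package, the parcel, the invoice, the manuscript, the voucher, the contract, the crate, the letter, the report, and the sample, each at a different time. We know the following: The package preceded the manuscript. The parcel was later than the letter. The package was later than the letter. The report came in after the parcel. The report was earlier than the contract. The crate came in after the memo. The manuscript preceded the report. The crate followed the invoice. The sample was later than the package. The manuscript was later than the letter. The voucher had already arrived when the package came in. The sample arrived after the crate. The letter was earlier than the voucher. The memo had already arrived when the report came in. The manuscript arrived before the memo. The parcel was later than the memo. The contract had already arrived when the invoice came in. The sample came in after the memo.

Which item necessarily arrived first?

The letter has a chain of constraints placing it before every other item, so the letter must be first.

the letter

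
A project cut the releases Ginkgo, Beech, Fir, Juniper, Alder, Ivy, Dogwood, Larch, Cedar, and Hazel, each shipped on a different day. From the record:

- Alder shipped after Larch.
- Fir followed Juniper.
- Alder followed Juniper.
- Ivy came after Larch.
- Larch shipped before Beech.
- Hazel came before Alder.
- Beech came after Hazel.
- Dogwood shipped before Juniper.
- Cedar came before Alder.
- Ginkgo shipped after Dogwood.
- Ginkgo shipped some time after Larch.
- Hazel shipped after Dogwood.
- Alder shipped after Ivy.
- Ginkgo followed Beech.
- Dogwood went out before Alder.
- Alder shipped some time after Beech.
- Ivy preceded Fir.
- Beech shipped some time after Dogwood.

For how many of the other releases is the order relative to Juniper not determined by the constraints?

6

Forced before Juniper: Dogwood; forced after Juniper: Alder and Fir.
That leaves Beech, Cedar, Ginkgo, Hazel, Ivy, and Larch with no forced order relative to Juniper — 6.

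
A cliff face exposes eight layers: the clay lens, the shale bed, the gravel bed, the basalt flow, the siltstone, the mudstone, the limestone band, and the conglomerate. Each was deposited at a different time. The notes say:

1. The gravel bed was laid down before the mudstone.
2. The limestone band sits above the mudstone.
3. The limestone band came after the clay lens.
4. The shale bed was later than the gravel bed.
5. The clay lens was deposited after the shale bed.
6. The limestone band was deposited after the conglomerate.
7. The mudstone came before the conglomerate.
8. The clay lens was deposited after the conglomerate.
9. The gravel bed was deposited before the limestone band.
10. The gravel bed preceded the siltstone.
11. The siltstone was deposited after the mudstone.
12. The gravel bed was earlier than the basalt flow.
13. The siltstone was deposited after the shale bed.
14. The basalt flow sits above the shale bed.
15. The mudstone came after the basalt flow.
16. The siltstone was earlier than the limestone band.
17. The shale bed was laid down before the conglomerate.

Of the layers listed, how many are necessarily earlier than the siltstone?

4

Directly stated before the siltstone: the gravel bed, the mudstone, and the shale bed.
The basalt flow reaches the siltstone via the basalt flow → the mudstone → the siltstone.
No chain forces the conglomerate (or any of the others) ahead of the siltstone.
That's the basalt flow, the gravel bed, the mudstone, and the shale bed — 4 in all.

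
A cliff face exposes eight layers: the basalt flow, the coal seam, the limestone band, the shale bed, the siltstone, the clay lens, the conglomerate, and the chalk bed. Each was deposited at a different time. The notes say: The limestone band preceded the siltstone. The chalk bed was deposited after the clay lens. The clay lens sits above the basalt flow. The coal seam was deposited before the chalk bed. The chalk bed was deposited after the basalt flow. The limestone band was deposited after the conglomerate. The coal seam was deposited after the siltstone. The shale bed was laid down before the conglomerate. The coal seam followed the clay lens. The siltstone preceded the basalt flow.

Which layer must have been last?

Every other layer has a chain of constraints placing it before the chalk bed, so the chalk bed is last.

the chalk bed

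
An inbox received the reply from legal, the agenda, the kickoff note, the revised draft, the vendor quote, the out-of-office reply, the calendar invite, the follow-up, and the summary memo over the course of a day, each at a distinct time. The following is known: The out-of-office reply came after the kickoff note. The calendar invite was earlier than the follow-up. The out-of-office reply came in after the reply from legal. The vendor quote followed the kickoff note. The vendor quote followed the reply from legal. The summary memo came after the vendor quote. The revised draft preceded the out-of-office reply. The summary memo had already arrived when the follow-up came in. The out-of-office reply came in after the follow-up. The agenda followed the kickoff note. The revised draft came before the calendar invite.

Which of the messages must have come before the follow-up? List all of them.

the calendar invite, the kickoff note, the reply from legal, the revised draft, the summary memo, the vendor quote

Directly stated before the follow-up: the calendar invite and the summary memo.
The kickoff note reaches the follow-up via the kickoff note → the vendor quote → the summary memo → the follow-up.
The reply from legal reaches the follow-up via the reply from legal → the vendor quote → the summary memo → the follow-up.
The revised draft reaches the follow-up via the revised draft → the calendar invite → the follow-up.
Likewise the vendor quote reaches the follow-up by chaining the stated constraints.
No chain forces the agenda (or any of the others) ahead of the follow-up.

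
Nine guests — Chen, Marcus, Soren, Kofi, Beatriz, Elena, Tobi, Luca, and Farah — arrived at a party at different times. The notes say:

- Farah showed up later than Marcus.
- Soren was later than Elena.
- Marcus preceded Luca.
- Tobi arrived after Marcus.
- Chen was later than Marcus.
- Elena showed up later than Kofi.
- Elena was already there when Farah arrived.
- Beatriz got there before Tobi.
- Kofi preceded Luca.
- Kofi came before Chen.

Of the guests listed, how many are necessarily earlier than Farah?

Directly stated before Farah: Elena and Marcus.
Kofi reaches Farah via Kofi → Elena → Farah.
That's Elena, Kofi, and Marcus — 3 in all.

3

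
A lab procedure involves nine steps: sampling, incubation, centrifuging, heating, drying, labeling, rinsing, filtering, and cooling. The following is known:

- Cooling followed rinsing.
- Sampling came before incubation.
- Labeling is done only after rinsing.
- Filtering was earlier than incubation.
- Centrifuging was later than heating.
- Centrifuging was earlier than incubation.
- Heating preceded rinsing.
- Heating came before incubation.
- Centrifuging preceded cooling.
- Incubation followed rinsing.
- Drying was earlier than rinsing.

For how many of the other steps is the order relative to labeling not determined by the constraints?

Forced before labeling: drying, heating, and rinsing.
That leaves centrifuging, cooling, filtering, incubation, and sampling with no forced order relative to labeling — 5.

5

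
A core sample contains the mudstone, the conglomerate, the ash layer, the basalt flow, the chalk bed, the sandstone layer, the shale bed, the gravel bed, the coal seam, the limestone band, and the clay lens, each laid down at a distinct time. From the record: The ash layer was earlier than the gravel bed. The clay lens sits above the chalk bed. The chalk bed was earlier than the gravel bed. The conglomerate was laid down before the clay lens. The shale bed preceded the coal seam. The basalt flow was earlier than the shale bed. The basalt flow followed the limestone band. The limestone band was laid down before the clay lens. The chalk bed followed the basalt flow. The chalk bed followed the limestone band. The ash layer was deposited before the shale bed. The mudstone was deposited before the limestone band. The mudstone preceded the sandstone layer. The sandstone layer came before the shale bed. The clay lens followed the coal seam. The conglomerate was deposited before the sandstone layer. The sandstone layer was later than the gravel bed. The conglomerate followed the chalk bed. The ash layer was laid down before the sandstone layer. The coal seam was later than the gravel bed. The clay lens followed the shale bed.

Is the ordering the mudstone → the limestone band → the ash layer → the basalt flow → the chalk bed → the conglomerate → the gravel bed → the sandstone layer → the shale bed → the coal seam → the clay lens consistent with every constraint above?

yes

Check each stated constraint against the proposed order — e.g. the mudstone is ahead of the sandstone layer; the limestone band is ahead of the clay lens. Every pair is in the required order; nothing is violated.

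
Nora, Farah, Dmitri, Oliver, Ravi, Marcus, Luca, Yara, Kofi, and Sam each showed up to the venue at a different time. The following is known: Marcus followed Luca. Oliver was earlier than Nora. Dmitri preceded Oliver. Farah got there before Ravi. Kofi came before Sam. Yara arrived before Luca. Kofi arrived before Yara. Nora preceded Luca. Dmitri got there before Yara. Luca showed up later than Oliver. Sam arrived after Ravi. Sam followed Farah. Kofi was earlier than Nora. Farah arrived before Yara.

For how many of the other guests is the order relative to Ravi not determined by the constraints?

7

Forced before Ravi: Farah; forced after Ravi: Sam.
That leaves Dmitri, Kofi, Luca, Marcus, Nora, Oliver, and Yara with no forced order relative to Ravi — 7.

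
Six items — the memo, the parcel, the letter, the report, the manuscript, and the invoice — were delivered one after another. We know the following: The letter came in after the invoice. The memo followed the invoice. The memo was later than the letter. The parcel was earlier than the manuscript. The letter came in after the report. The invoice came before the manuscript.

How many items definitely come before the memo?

Directly stated before the memo: the invoice and the letter.
The report reaches the memo via the report → the letter → the memo.
No chain forces the manuscript (or any of the others) ahead of the memo.
That's the invoice, the letter, and the report — 3 in all.

3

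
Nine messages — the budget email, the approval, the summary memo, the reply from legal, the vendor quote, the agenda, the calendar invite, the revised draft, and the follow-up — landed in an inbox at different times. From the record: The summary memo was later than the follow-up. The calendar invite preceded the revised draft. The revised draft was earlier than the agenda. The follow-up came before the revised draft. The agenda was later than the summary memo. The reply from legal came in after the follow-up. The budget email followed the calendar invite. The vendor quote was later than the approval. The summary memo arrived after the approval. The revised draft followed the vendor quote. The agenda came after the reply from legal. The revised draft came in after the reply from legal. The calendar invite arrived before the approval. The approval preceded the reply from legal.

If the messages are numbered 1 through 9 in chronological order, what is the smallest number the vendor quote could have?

The approval and the calendar invite must both come before the vendor quote — 2 forced predecessors.
Nothing else is forced ahead of the vendor quote, so its earliest slot is position 2 + 1 = 3.

3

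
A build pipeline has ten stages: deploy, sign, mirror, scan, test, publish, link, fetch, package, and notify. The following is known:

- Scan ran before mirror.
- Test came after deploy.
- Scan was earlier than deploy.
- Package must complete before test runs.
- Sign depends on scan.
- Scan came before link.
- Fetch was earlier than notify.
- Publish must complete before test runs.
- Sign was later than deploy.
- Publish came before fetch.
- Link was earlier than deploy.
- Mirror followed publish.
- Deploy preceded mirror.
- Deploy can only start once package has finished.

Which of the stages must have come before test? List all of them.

Directly stated before test: deploy, package, and publish.
Link reaches test via link → deploy → test.
Scan reaches test via scan → deploy → test.

deploy, link, package, publish, scan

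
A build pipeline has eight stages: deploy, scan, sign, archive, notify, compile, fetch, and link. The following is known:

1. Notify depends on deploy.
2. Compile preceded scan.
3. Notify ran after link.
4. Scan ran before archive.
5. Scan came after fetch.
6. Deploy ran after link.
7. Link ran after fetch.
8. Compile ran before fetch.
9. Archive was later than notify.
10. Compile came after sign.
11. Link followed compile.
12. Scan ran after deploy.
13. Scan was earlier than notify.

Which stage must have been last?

Every other stage has a chain of constraints placing it before archive, so archive is last.

archive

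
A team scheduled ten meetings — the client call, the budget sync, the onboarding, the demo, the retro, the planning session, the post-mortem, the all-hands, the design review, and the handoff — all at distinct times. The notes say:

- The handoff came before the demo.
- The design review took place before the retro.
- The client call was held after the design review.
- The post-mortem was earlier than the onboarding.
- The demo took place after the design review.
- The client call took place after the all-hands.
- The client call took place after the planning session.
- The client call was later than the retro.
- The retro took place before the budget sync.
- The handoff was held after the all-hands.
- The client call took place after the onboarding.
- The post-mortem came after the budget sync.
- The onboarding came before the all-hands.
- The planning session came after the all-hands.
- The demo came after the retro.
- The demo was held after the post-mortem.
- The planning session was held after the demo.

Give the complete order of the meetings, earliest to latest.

The constraints fix every adjacent pair, so only one ordering works:
the design review → the retro → the budget sync → the post-mortem → the onboarding → the all-hands → the handoff → the demo → the planning session → the client call.

the design review, the retro, the budget sync, the post-mortem, the onboarding, the all-hands, the handoff, the demo, the planning session, the client call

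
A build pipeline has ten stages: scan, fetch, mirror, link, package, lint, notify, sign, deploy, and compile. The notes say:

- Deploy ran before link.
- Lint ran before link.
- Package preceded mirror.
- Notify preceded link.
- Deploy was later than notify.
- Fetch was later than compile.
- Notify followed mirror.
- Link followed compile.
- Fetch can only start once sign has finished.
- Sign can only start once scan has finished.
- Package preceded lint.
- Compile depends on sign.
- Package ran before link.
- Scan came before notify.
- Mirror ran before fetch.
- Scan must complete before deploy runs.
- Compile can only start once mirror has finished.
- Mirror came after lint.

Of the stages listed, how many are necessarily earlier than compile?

5

Directly stated before compile: mirror and sign.
Lint reaches compile via lint → mirror → compile.
Package reaches compile via package → mirror → compile.
Scan reaches compile via scan → sign → compile.
No chain forces link (or any of the others) ahead of compile.
That's lint, mirror, package, scan, and sign — 5 in all.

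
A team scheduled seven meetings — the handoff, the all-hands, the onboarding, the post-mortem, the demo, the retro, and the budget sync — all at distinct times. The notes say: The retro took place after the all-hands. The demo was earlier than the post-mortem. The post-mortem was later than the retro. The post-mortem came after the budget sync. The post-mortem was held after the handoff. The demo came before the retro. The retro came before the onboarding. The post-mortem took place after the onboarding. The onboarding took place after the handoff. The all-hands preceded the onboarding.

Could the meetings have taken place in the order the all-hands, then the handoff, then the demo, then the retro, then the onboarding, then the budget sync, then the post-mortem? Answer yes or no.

yes

Check each stated constraint against the proposed order — e.g. the demo is ahead of the post-mortem; the handoff is ahead of the post-mortem. Every pair is in the required order; nothing is violated.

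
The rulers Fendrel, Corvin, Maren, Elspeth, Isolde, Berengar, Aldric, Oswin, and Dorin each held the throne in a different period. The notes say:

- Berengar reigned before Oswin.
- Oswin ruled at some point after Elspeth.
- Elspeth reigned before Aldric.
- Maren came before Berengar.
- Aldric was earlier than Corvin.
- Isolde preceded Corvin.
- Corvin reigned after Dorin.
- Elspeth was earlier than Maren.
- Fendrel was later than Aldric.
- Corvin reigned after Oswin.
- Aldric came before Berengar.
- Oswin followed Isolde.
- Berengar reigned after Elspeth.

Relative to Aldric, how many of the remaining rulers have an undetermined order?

Forced before Aldric: Elspeth; forced after Aldric: Berengar, Corvin, Fendrel, and Oswin.
That leaves Dorin, Isolde, and Maren with no forced order relative to Aldric — 3.

3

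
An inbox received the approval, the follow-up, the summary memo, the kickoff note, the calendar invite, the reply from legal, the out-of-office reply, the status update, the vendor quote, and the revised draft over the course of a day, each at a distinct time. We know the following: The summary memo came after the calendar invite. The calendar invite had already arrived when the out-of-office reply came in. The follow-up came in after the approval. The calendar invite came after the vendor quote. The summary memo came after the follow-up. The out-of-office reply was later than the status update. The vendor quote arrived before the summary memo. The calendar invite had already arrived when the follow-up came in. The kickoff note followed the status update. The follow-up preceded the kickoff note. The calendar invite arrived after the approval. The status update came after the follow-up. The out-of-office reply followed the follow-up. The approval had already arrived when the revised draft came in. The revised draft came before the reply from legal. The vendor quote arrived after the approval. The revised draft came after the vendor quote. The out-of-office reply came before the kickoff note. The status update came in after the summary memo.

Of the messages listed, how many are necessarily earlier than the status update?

5

Directly stated before the status update: the follow-up and the summary memo.
The approval reaches the status update via the approval → the follow-up → the status update.
The calendar invite reaches the status update via the calendar invite → the follow-up → the status update.
The vendor quote reaches the status update via the vendor quote → the summary memo → the status update.
No chain forces the out-of-office reply (or any of the others) ahead of the status update.
That's the approval, the calendar invite, the follow-up, the summary memo, and the vendor quote — 5 in all.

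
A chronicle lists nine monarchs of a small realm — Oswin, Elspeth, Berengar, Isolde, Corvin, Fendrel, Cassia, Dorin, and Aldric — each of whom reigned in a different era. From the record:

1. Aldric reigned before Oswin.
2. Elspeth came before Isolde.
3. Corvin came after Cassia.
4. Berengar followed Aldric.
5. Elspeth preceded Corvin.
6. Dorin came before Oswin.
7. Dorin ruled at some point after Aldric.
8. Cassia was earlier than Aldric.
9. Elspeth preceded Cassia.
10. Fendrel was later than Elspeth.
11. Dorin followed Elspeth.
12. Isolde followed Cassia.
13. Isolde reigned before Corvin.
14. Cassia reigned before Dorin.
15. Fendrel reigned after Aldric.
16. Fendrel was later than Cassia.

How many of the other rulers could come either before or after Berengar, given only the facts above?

Forced before Berengar: Aldric, Cassia, and Elspeth.
That leaves Corvin, Dorin, Fendrel, Isolde, and Oswin with no forced order relative to Berengar — 5.

5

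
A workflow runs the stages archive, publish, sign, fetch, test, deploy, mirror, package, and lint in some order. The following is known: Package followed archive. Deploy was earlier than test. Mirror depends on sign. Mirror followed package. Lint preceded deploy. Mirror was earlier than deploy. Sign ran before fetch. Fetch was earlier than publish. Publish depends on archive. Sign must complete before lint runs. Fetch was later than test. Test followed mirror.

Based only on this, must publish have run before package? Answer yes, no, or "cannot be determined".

no

Tracing the constraints gives package → mirror → test → fetch → publish, so package must come before publish.
That means publish cannot be before package.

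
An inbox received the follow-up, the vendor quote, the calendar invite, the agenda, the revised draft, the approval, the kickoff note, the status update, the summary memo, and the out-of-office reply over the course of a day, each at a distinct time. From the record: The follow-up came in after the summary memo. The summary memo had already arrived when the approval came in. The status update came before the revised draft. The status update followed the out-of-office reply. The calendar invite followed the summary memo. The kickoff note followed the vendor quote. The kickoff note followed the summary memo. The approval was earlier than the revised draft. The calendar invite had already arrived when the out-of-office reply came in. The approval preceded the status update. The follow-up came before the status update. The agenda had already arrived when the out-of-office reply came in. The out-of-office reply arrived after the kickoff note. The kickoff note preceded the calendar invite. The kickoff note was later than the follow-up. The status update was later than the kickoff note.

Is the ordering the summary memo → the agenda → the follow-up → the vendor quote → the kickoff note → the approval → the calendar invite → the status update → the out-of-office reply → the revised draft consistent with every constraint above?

no

The constraints require the out-of-office reply before the status update, but in the proposed sequence the status update appears ahead of the out-of-office reply. That one violation is enough.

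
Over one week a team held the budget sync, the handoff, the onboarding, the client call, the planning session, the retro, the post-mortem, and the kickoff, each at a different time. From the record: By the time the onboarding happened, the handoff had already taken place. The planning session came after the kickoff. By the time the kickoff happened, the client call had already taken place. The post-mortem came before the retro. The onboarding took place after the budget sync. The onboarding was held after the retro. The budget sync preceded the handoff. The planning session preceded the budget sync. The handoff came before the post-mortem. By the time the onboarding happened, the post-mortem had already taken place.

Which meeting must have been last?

the onboarding

Every other meeting has a chain of constraints placing it before the onboarding, so the onboarding is last.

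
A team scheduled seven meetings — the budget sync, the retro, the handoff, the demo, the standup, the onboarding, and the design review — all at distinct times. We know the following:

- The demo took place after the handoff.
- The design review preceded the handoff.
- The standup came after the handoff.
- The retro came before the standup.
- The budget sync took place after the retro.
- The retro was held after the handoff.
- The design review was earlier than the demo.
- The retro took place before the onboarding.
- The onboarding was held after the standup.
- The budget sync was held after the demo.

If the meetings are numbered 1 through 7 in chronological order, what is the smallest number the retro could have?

The design review and the handoff must both come before the retro — 2 forced predecessors.
Nothing else is forced ahead of the retro, so its earliest slot is position 2 + 1 = 3.

3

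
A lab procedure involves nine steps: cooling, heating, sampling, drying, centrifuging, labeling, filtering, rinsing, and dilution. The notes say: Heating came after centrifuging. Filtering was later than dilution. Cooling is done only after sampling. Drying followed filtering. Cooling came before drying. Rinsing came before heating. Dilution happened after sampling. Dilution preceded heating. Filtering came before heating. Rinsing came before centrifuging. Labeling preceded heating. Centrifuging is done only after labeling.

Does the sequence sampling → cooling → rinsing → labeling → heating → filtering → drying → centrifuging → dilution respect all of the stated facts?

The constraints require dilution before filtering, but in the proposed sequence filtering appears ahead of dilution. That one violation is enough.

no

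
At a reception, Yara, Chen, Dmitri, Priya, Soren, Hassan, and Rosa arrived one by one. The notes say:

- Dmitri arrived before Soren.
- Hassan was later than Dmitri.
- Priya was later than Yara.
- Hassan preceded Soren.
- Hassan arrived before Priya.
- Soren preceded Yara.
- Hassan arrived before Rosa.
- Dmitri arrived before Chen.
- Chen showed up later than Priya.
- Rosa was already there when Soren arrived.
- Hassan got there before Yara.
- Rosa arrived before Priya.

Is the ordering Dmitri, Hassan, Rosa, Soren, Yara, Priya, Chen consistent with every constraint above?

Check each stated constraint against the proposed order — e.g. Hassan is ahead of Priya; Dmitri is ahead of Chen. Every pair is in the required order; nothing is violated.

yes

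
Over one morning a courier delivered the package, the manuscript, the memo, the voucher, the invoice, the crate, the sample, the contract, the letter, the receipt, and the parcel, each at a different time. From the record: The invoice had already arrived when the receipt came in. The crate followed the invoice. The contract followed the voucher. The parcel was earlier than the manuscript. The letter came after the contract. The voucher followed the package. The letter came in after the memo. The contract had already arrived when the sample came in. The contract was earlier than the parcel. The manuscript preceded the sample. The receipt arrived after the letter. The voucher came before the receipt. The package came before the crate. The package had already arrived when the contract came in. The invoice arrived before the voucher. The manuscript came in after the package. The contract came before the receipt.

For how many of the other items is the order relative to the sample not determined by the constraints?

Forced before the sample: the contract, the invoice, the manuscript, the package, the parcel, and the voucher.
That leaves the crate, the letter, the memo, and the receipt with no forced order relative to the sample — 4.

4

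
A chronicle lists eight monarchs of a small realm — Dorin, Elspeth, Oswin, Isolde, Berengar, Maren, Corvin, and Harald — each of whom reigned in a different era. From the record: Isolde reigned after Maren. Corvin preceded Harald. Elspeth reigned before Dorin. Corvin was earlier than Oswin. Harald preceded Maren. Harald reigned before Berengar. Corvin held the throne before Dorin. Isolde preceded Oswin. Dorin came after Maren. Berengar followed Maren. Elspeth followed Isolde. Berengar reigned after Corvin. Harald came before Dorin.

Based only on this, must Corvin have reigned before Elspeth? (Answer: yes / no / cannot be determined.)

Chain the constraints: Corvin → Harald → Maren → Isolde → Elspeth. Each link is directly stated, so Corvin comes before Elspeth.

yes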